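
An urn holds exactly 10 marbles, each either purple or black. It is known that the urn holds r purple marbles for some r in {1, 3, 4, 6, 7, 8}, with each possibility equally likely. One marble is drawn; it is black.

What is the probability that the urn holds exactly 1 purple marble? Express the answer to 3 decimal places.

Under each hypothesis, the probability of this draw is: P(data | r = 1) = (9/10) = 9/10; P(data | r = 3) = (7/10) = 7/10; P(data | r = 4) = (6/10) = 3/5; P(data | r = 6) = (4/10) = 2/5; P(data | r = 7) = (3/10) = 3/10; P(data | r = 8) = (2/10) = 1/5.
Weighting by the prior gives 1/6 · 9/10 = 3/20, 1/6 · 7/10 = 7/60, 1/6 · 3/5 = 1/10, 1/6 · 2/5 = 1/15, 1/6 · 3/10 = 1/20, 1/6 · 1/5 = 1/30; these sum to 31/60.
So P(r = 1 | data) = (3/20) / (31/60) = 9/31.

0.290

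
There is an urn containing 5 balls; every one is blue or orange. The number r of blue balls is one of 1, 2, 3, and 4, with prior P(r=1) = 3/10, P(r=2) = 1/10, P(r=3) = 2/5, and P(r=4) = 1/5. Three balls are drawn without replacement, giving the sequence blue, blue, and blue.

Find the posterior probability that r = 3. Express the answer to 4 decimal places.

0.3333

The likelihood of the observed sequence under each hypothesis: P(data | r = 1) = (1/5)(0/4) = 0; P(data | r = 2) = (2/5)(1/4)(0/3) = 0; P(data | r = 3) = (3/5)(2/4)(1/3) = 1/10; P(data | r = 4) = (4/5)(3/4)(2/3) = 2/5.
Multiplying each by its prior: 3/10 · 0 = 0, 1/10 · 0 = 0, 2/5 · 1/10 = 1/25, 1/5 · 2/5 = 2/25; these sum to 3/25.
So P(r = 3 | data) = (1/25) / (3/25) = 1/3.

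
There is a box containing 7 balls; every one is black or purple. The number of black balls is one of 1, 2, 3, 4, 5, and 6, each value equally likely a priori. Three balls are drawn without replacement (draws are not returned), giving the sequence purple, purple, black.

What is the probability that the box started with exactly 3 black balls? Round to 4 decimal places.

0.2571

For each hypothesis, P(data | H) works out to: P(data | r = 1) = (6/7)(5/6)(1/5) = 1/7; P(data | r = 2) = (5/7)(4/6)(2/5) = 4/21; P(data | r = 3) = (4/7)(3/6)(3/5) = 6/35; P(data | r = 4) = (3/7)(2/6)(4/5) = 4/35; P(data | r = 5) = (2/7)(1/6)(5/5) = 1/21; P(data | r = 6) = (1/7)(0/6) = 0.
Weighting by the prior gives 1/6 · 1/7 = 1/42, 1/6 · 4/21 = 2/63, 1/6 · 6/35 = 1/35, 1/6 · 4/35 = 2/105, 1/6 · 1/21 = 1/126, 1/6 · 0 = 0; these sum to 1/9.
Therefore the posterior P(r = 3 | data) = (1/35) / (1/9) = 9/35.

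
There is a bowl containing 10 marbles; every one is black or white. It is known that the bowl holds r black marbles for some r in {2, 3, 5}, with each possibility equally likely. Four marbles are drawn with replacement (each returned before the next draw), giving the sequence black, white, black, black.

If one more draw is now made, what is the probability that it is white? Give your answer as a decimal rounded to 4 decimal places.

0.5649

Compute the likelihood of the observed sequence for each case: P(data | r = 2) = (2/10)(8/10)(2/10)(2/10) = 0.0064; P(data | r = 3) = (3/10)(7/10)(3/10)(3/10) = 0.0189; P(data | r = 5) = (5/10)(5/10)(5/10)(5/10) = 0.0625.
Multiplying each by its prior: 1/3 · 0.0064 = 0.0021333, 1/3 · 0.0189 = 0.0063, 1/3 · 0.0625 = 0.020833; these sum to 0.029267.
Dividing through by the total gives posterior P(r = 2 | data) = 0.072893, P(r = 3 | data) = 0.21526, P(r = 5 | data) = 0.71185.
The predictive probability is P(white next | data) = (4/5)(0.072893) + (7/10)(0.21526) + (1/2)(0.71185) = 0.56492.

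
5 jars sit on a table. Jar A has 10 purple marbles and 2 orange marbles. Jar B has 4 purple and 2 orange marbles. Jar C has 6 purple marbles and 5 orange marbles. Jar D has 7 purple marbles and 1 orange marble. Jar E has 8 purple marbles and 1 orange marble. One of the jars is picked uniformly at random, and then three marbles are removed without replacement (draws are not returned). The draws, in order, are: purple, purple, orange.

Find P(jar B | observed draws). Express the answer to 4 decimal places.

0.2762

The likelihood of the observed sequence under each hypothesis: P(data | jar A) = (10/12)(9/11)(2/10) = 0.13636; P(data | jar B) = (4/6)(3/5)(2/4) = 0.2; P(data | jar C) = (6/11)(5/10)(5/9) = 0.15152; P(data | jar D) = (7/8)(6/7)(1/6) = 0.125; P(data | jar E) = (8/9)(7/8)(1/7) = 0.11111.
The prior-weighted likelihoods are 1/5 · 0.13636 = 0.027273, 1/5 · 0.2 = 0.04, 1/5 · 0.15152 = 0.030303, 1/5 · 0.125 = 0.025, 1/5 · 0.11111 = 0.022222; these sum to 0.1448.
Hence P(jar B | data) = (0.04) / (0.1448) = 0.27625.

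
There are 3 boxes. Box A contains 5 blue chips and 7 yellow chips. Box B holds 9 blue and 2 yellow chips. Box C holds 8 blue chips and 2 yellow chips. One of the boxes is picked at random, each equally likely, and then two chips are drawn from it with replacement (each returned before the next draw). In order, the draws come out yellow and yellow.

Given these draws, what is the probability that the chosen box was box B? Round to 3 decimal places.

Under each hypothesis, the probability of the observed sequence is: P(data | box A) = (7/12)(7/12) = 0.34028; P(data | box B) = (2/11)(2/11) = 0.033058; P(data | box C) = (2/10)(2/10) = 0.04.
The prior-weighted likelihoods are 1/3 · 0.34028 = 0.11343, 1/3 · 0.033058 = 0.011019, 1/3 · 0.04 = 0.013333; summing to 0.13778.
So P(box B | data) = (0.011019) / (0.13778) = 0.079978.

0.080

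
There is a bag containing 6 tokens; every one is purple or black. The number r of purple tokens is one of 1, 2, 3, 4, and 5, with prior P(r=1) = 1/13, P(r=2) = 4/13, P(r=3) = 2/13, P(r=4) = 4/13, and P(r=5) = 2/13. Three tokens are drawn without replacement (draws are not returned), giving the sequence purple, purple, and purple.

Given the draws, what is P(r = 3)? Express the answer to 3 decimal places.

The likelihood of the observed sequence under each hypothesis: P(data | r = 1) = (1/6)(0/5) = 0; P(data | r = 2) = (2/6)(1/5)(0/4) = 0; P(data | r = 3) = (3/6)(2/5)(1/4) = 1/20; P(data | r = 4) = (4/6)(3/5)(2/4) = 1/5; P(data | r = 5) = (5/6)(4/5)(3/4) = 1/2.
Weighting by the prior gives 1/13 · 0 = 0, 4/13 · 0 = 0, 2/13 · 1/20 = 1/130, 4/13 · 1/5 = 4/65, 2/13 · 1/2 = 1/13; summing to 19/130.
By Bayes' rule, P(r = 3 | data) = (1/130) / (19/130) = 1/19.

0.053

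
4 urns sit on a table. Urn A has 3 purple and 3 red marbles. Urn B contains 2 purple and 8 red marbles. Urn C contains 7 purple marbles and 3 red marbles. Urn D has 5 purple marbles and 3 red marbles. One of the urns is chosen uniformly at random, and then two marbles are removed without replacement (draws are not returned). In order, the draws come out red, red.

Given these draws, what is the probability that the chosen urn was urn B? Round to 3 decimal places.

The likelihood of the observed sequence under each hypothesis: P(data | urn A) = (3/6)(2/5) = 0.2; P(data | urn B) = (8/10)(7/9) = 0.62222; P(data | urn C) = (3/10)(2/9) = 0.066667; P(data | urn D) = (3/8)(2/7) = 0.10714.
Weighting by the prior gives 1/4 · 0.2 = 0.05, 1/4 · 0.62222 = 0.15556, 1/4 · 0.066667 = 0.016667, 1/4 · 0.10714 = 0.026786; with total 0.24901.
Hence P(urn B | data) = (0.15556) / (0.24901) = 0.6247.

0.625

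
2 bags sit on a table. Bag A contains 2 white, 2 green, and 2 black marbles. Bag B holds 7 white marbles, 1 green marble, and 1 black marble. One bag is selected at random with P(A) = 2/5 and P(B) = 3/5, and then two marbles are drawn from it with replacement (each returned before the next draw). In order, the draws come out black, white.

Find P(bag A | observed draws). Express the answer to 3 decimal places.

Under each hypothesis, the probability of the observed sequence is: P(data | bag A) = (2/6)(2/6) = 1/9; P(data | bag B) = (1/9)(7/9) = 7/81.
Multiplying each by its prior: 2/5 · 1/9 = 2/45, 3/5 · 7/81 = 7/135; with total 13/135.
Therefore the posterior P(bag A | data) = (2/45) / (13/135) = 6/13.

0.462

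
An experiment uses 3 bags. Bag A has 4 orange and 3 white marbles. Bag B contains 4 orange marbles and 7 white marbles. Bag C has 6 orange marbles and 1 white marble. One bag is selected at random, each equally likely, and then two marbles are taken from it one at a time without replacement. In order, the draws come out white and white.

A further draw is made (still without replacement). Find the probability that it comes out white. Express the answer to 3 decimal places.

Under each hypothesis, the probability of the observed sequence is: P(data | bag A) = (3/7)(2/6) = 0.14286; P(data | bag B) = (7/11)(6/10) = 0.38182; P(data | bag C) = (1/7)(0/6) = 0.
Weighting by the prior gives 1/3 · 0.14286 = 0.047619, 1/3 · 0.38182 = 0.12727, 1/3 · 0 = 0; summing to 0.17489.
The posterior is then P(bag A | data) = 0.27228, P(bag B | data) = 0.72772, P(bag C | data) = 0.
So P(white next | data) = Σ P(white next | H) P(H | data) = (1/5)(0.27228) + (5/9)(0.72772) = 0.45875.

0.459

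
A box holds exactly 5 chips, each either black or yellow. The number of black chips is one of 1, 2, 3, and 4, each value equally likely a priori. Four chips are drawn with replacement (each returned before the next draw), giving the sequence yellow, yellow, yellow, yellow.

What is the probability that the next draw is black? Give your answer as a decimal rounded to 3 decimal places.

0.266

The likelihood of the observed sequence under each hypothesis: P(data | r = 1) = (4/5)(4/5)(4/5)(4/5) = 0.4096; P(data | r = 2) = (3/5)(3/5)(3/5)(3/5) = 0.1296; P(data | r = 3) = (2/5)(2/5)(2/5)(2/5) = 0.0256; P(data | r = 4) = (1/5)(1/5)(1/5)(1/5) = 0.0016.
Multiplying each by its prior: 1/4 · 0.4096 = 0.1024, 1/4 · 0.1296 = 0.0324, 1/4 · 0.0256 = 0.0064, 1/4 · 0.0016 = 0.0004; summing to 0.1416.
Normalising, the posterior is P(r = 1 | data) = 0.72316, P(r = 2 | data) = 0.22881, P(r = 3 | data) = 0.045198, P(r = 4 | data) = 0.0028249.
So P(black next | data) = Σ P(black next | H) P(H | data) = (1/5)(0.72316) + (2/5)(0.22881) + (3/5)(0.045198) + (4/5)(0.0028249) = 0.26554.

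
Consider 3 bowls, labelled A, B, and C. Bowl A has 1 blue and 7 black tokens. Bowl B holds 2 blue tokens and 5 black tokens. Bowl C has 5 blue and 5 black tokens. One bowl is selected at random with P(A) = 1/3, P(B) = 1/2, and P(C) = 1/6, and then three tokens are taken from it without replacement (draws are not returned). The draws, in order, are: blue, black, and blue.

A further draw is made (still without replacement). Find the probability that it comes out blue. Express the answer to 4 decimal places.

0.2113

Compute the likelihood of the observed sequence for each case: P(data | bowl A) = (1/8)(7/7)(0/6) = 0; P(data | bowl B) = (2/7)(5/6)(1/5) = 0.047619; P(data | bowl C) = (5/10)(5/9)(4/8) = 0.13889.
Multiplying each by its prior: 1/3 · 0 = 0, 1/2 · 0.047619 = 0.02381, 1/6 · 0.13889 = 0.023148; summing to 0.046958.
Normalising, the posterior is P(bowl A | data) = 0, P(bowl B | data) = 0.50704, P(bowl C | data) = 0.49296.
So P(blue next | data) = Σ P(blue next | H) P(H | data) = (0)(0.50704) + (3/7)(0.49296) = 0.21127.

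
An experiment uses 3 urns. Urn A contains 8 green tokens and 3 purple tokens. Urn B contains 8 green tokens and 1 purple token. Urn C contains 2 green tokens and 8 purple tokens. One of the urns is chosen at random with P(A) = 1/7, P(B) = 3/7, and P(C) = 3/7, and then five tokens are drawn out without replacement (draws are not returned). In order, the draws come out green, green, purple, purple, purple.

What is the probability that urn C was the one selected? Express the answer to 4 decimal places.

0.9167

For each hypothesis, P(data | H) works out to: P(data | urn A) = (8/11)(7/10)(3/9)(2/8)(1/7) = 0.0060606; P(data | urn B) = (8/9)(7/8)(1/7)(0/6) = 0; P(data | urn C) = (2/10)(1/9)(8/8)(7/7)(6/6) = 0.022222.
Weighting by the prior gives 1/7 · 0.0060606 = 0.0008658, 3/7 · 0 = 0, 3/7 · 0.022222 = 0.0095238; summing to 0.01039.
By Bayes' rule, P(urn C | data) = (0.0095238) / (0.01039) = 0.91667.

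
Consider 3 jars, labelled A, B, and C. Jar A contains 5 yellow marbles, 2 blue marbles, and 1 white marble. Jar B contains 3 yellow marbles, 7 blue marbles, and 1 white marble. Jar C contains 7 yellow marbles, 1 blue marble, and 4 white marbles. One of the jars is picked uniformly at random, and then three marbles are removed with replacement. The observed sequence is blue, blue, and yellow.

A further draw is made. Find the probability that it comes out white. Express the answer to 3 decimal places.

0.106

Compute the likelihood of the observed sequence for each case: P(data | jar A) = (2/8)(2/8)(5/8) = 0.039062; P(data | jar B) = (7/11)(7/11)(3/11) = 0.11044; P(data | jar C) = (1/12)(1/12)(7/12) = 0.0040509.
Weighting by the prior gives 1/3 · 0.039062 = 0.013021, 1/3 · 0.11044 = 0.036814, 1/3 · 0.0040509 = 0.0013503; with total 0.051186.
Normalising, the posterior is P(jar A | data) = 0.25438, P(jar B | data) = 0.71923, P(jar C | data) = 0.026381.
So P(white next | data) = Σ P(white next | H) P(H | data) = (1/8)(0.25438) + (1/11)(0.71923) + (1/3)(0.026381) = 0.10598.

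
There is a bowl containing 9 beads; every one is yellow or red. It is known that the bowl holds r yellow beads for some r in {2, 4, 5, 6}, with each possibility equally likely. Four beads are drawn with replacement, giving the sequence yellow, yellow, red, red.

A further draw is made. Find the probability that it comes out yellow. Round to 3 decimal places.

0.500

Compute the likelihood of the observed sequence for each case: P(data | r = 2) = (2/9)(2/9)(7/9)(7/9) = 0.029873; P(data | r = 4) = (4/9)(4/9)(5/9)(5/9) = 0.060966; P(data | r = 5) = (5/9)(5/9)(4/9)(4/9) = 0.060966; P(data | r = 6) = (6/9)(6/9)(3/9)(3/9) = 0.049383.
Multiplying each by its prior: 1/4 · 0.029873 = 0.0074684, 1/4 · 0.060966 = 0.015242, 1/4 · 0.060966 = 0.015242, 1/4 · 0.049383 = 0.012346; summing to 0.050297.
Normalising, the posterior is P(r = 2 | data) = 0.14848, P(r = 4 | data) = 0.30303, P(r = 5 | data) = 0.30303, P(r = 6 | data) = 0.24545.
So P(yellow next | data) = Σ P(yellow next | H) P(H | data) = (2/9)(0.14848) + (4/9)(0.30303) + (5/9)(0.30303) + (2/3)(0.24545) = 0.49966.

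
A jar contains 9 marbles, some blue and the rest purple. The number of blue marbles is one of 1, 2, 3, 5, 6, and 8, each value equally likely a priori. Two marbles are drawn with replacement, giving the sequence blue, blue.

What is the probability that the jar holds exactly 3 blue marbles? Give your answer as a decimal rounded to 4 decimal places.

Under each hypothesis, the probability of the observed sequence is: P(data | r = 1) = (1/9)(1/9) = 1/81; P(data | r = 2) = (2/9)(2/9) = 4/81; P(data | r = 3) = (3/9)(3/9) = 1/9; P(data | r = 5) = (5/9)(5/9) = 25/81; P(data | r = 6) = (6/9)(6/9) = 4/9; P(data | r = 8) = (8/9)(8/9) = 64/81.
The prior-weighted likelihoods are 1/6 · 1/81 = 1/486, 1/6 · 4/81 = 2/243, 1/6 · 1/9 = 1/54, 1/6 · 25/81 = 25/486, 1/6 · 4/9 = 2/27, 1/6 · 64/81 = 32/243; summing to 139/486.
So P(r = 3 | data) = (1/54) / (139/486) = 9/139.

0.0647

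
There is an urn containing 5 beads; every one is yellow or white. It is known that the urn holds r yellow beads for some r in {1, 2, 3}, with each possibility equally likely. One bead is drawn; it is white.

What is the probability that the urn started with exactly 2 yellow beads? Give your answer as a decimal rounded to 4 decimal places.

0.3333

The likelihood of this draw under each hypothesis: P(data | r = 1) = (4/5) = 4/5; P(data | r = 2) = (3/5) = 3/5; P(data | r = 3) = (2/5) = 2/5.
Weighting by the prior gives 1/3 · 4/5 = 4/15, 1/3 · 3/5 = 1/5, 1/3 · 2/5 = 2/15; these sum to 3/5.
Therefore the posterior P(r = 2 | data) = (1/5) / (3/5) = 1/3.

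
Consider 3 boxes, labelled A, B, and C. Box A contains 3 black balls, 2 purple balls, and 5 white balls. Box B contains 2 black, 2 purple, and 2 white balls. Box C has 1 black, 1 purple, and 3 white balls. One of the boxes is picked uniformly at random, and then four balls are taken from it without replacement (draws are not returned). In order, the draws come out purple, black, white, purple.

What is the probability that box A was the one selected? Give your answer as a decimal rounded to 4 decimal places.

0.2113

Under each hypothesis, the probability of the observed sequence is: P(data | box A) = (2/10)(3/9)(5/8)(1/7) = 0.0059524; P(data | box B) = (2/6)(2/5)(2/4)(1/3) = 0.022222; P(data | box C) = (1/5)(1/4)(3/3)(0/2) = 0.
The prior-weighted likelihoods are 1/3 · 0.0059524 = 0.0019841, 1/3 · 0.022222 = 0.0074074, 1/3 · 0 = 0; summing to 0.0093915.
Therefore the posterior P(box A | data) = (0.0019841) / (0.0093915) = 0.21127.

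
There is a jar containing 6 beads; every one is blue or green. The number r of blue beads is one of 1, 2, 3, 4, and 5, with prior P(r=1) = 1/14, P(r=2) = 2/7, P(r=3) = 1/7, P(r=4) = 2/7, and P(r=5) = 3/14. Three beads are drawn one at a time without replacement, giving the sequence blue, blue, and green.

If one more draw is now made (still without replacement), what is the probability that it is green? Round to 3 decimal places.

0.393

The likelihood of the observed sequence under each hypothesis: P(data | r = 1) = (1/6)(0/5) = 0; P(data | r = 2) = (2/6)(1/5)(4/4) = 1/15; P(data | r = 3) = (3/6)(2/5)(3/4) = 3/20; P(data | r = 4) = (4/6)(3/5)(2/4) = 1/5; P(data | r = 5) = (5/6)(4/5)(1/4) = 1/6.
The prior-weighted likelihoods are 1/14 · 0 = 0, 2/7 · 1/15 = 2/105, 1/7 · 3/20 = 3/140, 2/7 · 1/5 = 2/35, 3/14 · 1/6 = 1/28; summing to 2/15.
Dividing through by the total gives posterior P(r = 1 | data) = 0, P(r = 2 | data) = 1/7, P(r = 3 | data) = 9/56, P(r = 4 | data) = 3/7, P(r = 5 | data) = 15/56.
So P(green next | data) = Σ P(green next | H) P(H | data) = (1)(1/7) + (2/3)(9/56) + (1/3)(3/7) + (0)(15/56) = 11/28.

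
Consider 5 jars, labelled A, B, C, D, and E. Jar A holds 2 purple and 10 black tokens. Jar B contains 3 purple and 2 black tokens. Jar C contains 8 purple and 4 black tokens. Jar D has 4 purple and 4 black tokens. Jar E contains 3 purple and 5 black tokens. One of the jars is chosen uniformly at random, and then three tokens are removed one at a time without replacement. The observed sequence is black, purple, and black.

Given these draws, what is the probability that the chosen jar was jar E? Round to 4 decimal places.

0.2832

For each hypothesis, P(data | H) works out to: P(data | jar A) = (10/12)(2/11)(9/10) = 0.13636; P(data | jar B) = (2/5)(3/4)(1/3) = 0.1; P(data | jar C) = (4/12)(8/11)(3/10) = 0.072727; P(data | jar D) = (4/8)(4/7)(3/6) = 0.14286; P(data | jar E) = (5/8)(3/7)(4/6) = 0.17857.
Multiplying each by its prior: 1/5 · 0.13636 = 0.027273, 1/5 · 0.1 = 0.02, 1/5 · 0.072727 = 0.014545, 1/5 · 0.14286 = 0.028571, 1/5 · 0.17857 = 0.035714; these sum to 0.1261.
By Bayes' rule, P(jar E | data) = (0.035714) / (0.1261) = 0.28321.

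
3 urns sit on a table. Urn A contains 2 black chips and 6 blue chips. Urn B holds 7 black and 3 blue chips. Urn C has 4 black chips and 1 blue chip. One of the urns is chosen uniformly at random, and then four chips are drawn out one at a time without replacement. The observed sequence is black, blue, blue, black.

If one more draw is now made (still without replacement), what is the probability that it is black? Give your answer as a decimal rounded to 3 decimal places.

0.486

For each hypothesis, P(data | H) works out to: P(data | urn A) = (2/8)(6/7)(5/6)(1/5) = 1/28; P(data | urn B) = (7/10)(3/9)(2/8)(6/7) = 1/20; P(data | urn C) = (4/5)(1/4)(0/3) = 0.
Weighting by the prior gives 1/3 · 1/28 = 1/84, 1/3 · 1/20 = 1/60, 1/3 · 0 = 0; with total 1/35.
The posterior is then P(urn A | data) = 5/12, P(urn B | data) = 7/12, P(urn C | data) = 0.
So P(black next | data) = Σ P(black next | H) P(H | data) = (0)(5/12) + (5/6)(7/12) = 35/72.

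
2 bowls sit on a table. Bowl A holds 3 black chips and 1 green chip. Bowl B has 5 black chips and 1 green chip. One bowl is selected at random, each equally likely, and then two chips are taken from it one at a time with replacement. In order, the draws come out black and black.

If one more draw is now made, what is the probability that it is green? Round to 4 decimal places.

Under each hypothesis, the probability of the observed sequence is: P(data | bowl A) = (3/4)(3/4) = 9/16; P(data | bowl B) = (5/6)(5/6) = 25/36.
The prior-weighted likelihoods are 1/2 · 9/16 = 9/32, 1/2 · 25/36 = 25/72; with total 181/288.
The posterior is then P(bowl A | data) = 0.44751, P(bowl B | data) = 0.55249.
Averaging over the posterior, P(green next | data) = (1/4)(0.44751) + (1/6)(0.55249) = 0.20396.

0.2040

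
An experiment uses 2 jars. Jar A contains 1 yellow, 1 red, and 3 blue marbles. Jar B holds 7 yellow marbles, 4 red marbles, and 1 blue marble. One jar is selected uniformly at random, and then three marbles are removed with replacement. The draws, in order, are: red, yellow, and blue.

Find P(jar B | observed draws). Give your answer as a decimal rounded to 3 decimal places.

The likelihood of the observed sequence under each hypothesis: P(data | jar A) = (1/5)(1/5)(3/5) = 0.024; P(data | jar B) = (4/12)(7/12)(1/12) = 0.016204.
Multiplying each by its prior: 1/2 · 0.024 = 0.012, 1/2 · 0.016204 = 0.0081019; summing to 0.020102.
Hence P(jar B | data) = (0.0081019) / (0.020102) = 0.40304.

0.403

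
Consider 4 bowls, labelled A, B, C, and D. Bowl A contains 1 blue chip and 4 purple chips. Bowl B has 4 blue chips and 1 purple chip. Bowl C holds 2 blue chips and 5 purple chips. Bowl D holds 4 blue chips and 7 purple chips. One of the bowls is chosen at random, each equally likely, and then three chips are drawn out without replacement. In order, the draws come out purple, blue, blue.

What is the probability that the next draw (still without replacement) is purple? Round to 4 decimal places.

0.3346

For each hypothesis, P(data | H) works out to: P(data | bowl A) = (4/5)(1/4)(0/3) = 0; P(data | bowl B) = (1/5)(4/4)(3/3) = 1/5; P(data | bowl C) = (5/7)(2/6)(1/5) = 1/21; P(data | bowl D) = (7/11)(4/10)(3/9) = 14/165.
Multiplying each by its prior: 1/4 · 0 = 0, 1/4 · 1/5 = 1/20, 1/4 · 1/21 = 1/84, 1/4 · 14/165 = 7/330; these sum to 32/385.
Dividing through by the total gives posterior P(bowl A | data) = 0, P(bowl B | data) = 77/128, P(bowl C | data) = 55/384, P(bowl D | data) = 49/192.
Averaging over the posterior, P(purple next | data) = (0)(77/128) + (1)(55/384) + (3/4)(49/192) = 257/768.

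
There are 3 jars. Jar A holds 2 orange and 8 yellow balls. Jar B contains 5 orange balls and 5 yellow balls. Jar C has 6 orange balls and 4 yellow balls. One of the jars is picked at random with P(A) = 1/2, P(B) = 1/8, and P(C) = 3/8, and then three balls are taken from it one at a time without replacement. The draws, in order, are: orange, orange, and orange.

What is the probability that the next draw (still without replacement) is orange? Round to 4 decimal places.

0.4082

Compute the likelihood of the observed sequence for each case: P(data | jar A) = (2/10)(1/9)(0/8) = 0; P(data | jar B) = (5/10)(4/9)(3/8) = 1/12; P(data | jar C) = (6/10)(5/9)(4/8) = 1/6.
The prior-weighted likelihoods are 1/2 · 0 = 0, 1/8 · 1/12 = 1/96, 3/8 · 1/6 = 1/16; summing to 7/96.
Dividing through by the total gives posterior P(jar A | data) = 0, P(jar B | data) = 1/7, P(jar C | data) = 6/7.
So P(orange next | data) = Σ P(orange next | H) P(H | data) = (2/7)(1/7) + (3/7)(6/7) = 20/49.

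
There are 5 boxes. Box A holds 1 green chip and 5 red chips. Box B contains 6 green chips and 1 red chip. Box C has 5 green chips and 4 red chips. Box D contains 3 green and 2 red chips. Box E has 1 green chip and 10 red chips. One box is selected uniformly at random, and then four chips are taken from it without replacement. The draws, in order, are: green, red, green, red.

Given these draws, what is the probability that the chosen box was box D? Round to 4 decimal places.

The likelihood of the observed sequence under each hypothesis: P(data | box A) = (1/6)(5/5)(0/4) = 0; P(data | box B) = (6/7)(1/6)(5/5)(0/4) = 0; P(data | box C) = (5/9)(4/8)(4/7)(3/6) = 0.079365; P(data | box D) = (3/5)(2/4)(2/3)(1/2) = 0.1; P(data | box E) = (1/11)(10/10)(0/9) = 0.
The prior-weighted likelihoods are 1/5 · 0 = 0, 1/5 · 0 = 0, 1/5 · 0.079365 = 0.015873, 1/5 · 0.1 = 0.02, 1/5 · 0 = 0; these sum to 0.035873.
By Bayes' rule, P(box D | data) = (0.02) / (0.035873) = 0.55752.

0.5575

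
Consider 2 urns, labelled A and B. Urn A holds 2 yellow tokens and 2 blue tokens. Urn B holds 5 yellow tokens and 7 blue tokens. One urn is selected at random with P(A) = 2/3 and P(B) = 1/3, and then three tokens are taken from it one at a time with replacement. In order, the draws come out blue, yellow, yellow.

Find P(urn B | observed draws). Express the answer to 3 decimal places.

0.288

The likelihood of the observed sequence under each hypothesis: P(data | urn A) = (2/4)(2/4)(2/4) = 0.125; P(data | urn B) = (7/12)(5/12)(5/12) = 0.10127.
The prior-weighted likelihoods are 2/3 · 0.125 = 0.083333, 1/3 · 0.10127 = 0.033758; these sum to 0.11709.
So P(urn B | data) = (0.033758) / (0.11709) = 0.2883.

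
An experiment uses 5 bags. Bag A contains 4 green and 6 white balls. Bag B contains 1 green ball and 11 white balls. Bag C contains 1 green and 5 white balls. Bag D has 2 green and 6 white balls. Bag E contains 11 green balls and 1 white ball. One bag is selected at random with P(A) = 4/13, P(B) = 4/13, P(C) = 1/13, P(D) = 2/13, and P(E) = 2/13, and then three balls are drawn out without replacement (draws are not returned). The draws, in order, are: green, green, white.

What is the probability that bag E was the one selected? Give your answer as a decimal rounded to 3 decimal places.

Under each hypothesis, the probability of the observed sequence is: P(data | bag A) = (4/10)(3/9)(6/8) = 0.1; P(data | bag B) = (1/12)(0/11) = 0; P(data | bag C) = (1/6)(0/5) = 0; P(data | bag D) = (2/8)(1/7)(6/6) = 0.035714; P(data | bag E) = (11/12)(10/11)(1/10) = 0.083333.
Multiplying each by its prior: 4/13 · 0.1 = 0.030769, 4/13 · 0 = 0, 1/13 · 0 = 0, 2/13 · 0.035714 = 0.0054945, 2/13 · 0.083333 = 0.012821; with total 0.049084.
Therefore the posterior P(bag E | data) = (0.012821) / (0.049084) = 0.26119.

0.261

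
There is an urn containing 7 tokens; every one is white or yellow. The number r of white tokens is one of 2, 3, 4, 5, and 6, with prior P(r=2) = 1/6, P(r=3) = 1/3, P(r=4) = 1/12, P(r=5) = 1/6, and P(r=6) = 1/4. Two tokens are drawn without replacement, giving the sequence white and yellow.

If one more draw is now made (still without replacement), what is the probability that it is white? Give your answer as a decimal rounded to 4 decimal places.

0.5458

Under each hypothesis, the probability of the observed sequence is: P(data | r = 2) = (2/7)(5/6) = 5/21; P(data | r = 3) = (3/7)(4/6) = 2/7; P(data | r = 4) = (4/7)(3/6) = 2/7; P(data | r = 5) = (5/7)(2/6) = 5/21; P(data | r = 6) = (6/7)(1/6) = 1/7.
Multiplying each by its prior: 1/6 · 5/21 = 5/126, 1/3 · 2/7 = 2/21, 1/12 · 2/7 = 1/42, 1/6 · 5/21 = 5/126, 1/4 · 1/7 = 1/28; summing to 59/252.
Dividing through by the total gives posterior P(r = 2 | data) = 10/59, P(r = 3 | data) = 24/59, P(r = 4 | data) = 6/59, P(r = 5 | data) = 10/59, P(r = 6 | data) = 9/59.
The predictive probability is P(white next | data) = (1/5)(10/59) + (2/5)(24/59) + (3/5)(6/59) + (4/5)(10/59) + (1)(9/59) = 161/295.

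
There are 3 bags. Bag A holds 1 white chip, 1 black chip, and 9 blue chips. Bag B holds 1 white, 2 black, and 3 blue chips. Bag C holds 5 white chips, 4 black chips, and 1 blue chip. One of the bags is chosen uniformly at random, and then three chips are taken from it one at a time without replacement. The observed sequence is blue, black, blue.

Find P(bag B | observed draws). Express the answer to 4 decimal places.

0.5789

Compute the likelihood of the observed sequence for each case: P(data | bag A) = (9/11)(1/10)(8/9) = 4/55; P(data | bag B) = (3/6)(2/5)(2/4) = 1/10; P(data | bag C) = (1/10)(4/9)(0/8) = 0.
Multiplying each by its prior: 1/3 · 4/55 = 4/165, 1/3 · 1/10 = 1/30, 1/3 · 0 = 0; these sum to 19/330.
Hence P(bag B | data) = (1/30) / (19/330) = 11/19.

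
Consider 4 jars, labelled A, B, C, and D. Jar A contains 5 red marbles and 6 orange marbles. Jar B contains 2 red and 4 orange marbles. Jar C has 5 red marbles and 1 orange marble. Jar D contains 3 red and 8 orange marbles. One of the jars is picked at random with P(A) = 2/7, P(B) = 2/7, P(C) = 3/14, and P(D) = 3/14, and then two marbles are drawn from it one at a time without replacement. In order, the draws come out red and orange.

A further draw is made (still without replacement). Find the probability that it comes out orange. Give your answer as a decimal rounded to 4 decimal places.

0.5782

For each hypothesis, P(data | H) works out to: P(data | jar A) = (5/11)(6/10) = 0.27273; P(data | jar B) = (2/6)(4/5) = 0.26667; P(data | jar C) = (5/6)(1/5) = 0.16667; P(data | jar D) = (3/11)(8/10) = 0.21818.
The prior-weighted likelihoods are 2/7 · 0.27273 = 0.077922, 2/7 · 0.26667 = 0.07619, 3/14 · 0.16667 = 0.035714, 3/14 · 0.21818 = 0.046753; summing to 0.23658.
Normalising, the posterior is P(jar A | data) = 0.32937, P(jar B | data) = 0.32205, P(jar C | data) = 0.15096, P(jar D | data) = 0.19762.
So P(orange next | data) = Σ P(orange next | H) P(H | data) = (5/9)(0.32937) + (3/4)(0.32205) + (0)(0.15096) + (7/9)(0.19762) = 0.57823.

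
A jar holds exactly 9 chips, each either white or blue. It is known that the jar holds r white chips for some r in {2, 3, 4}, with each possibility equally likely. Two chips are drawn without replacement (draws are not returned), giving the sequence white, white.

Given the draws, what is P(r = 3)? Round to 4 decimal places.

For each hypothesis, P(data | H) works out to: P(data | r = 2) = (2/9)(1/8) = 1/36; P(data | r = 3) = (3/9)(2/8) = 1/12; P(data | r = 4) = (4/9)(3/8) = 1/6.
The prior-weighted likelihoods are 1/3 · 1/36 = 1/108, 1/3 · 1/12 = 1/36, 1/3 · 1/6 = 1/18; these sum to 5/54.
So P(r = 3 | data) = (1/36) / (5/54) = 3/10.

0.3000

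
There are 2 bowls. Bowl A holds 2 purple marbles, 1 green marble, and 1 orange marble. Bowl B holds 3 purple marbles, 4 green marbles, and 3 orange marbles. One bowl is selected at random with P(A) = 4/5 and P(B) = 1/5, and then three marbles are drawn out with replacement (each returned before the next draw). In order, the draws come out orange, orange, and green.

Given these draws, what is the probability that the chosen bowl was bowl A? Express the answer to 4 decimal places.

The likelihood of the observed sequence under each hypothesis: P(data | bowl A) = (1/4)(1/4)(1/4) = 0.015625; P(data | bowl B) = (3/10)(3/10)(4/10) = 0.036.
Multiplying each by its prior: 4/5 · 0.015625 = 0.0125, 1/5 · 0.036 = 0.0072; with total 0.0197.
By Bayes' rule, P(bowl A | data) = (0.0125) / (0.0197) = 0.63452.

0.6345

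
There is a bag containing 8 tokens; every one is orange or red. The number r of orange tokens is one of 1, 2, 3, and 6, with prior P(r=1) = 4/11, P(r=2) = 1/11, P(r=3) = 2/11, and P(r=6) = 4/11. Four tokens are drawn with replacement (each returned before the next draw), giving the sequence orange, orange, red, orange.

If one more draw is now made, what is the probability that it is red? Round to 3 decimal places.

0.319

Under each hypothesis, the probability of the observed sequence is: P(data | r = 1) = (1/8)(1/8)(7/8)(1/8) = 0.001709; P(data | r = 2) = (2/8)(2/8)(6/8)(2/8) = 0.011719; P(data | r = 3) = (3/8)(3/8)(5/8)(3/8) = 0.032959; P(data | r = 6) = (6/8)(6/8)(2/8)(6/8) = 0.10547.
Weighting by the prior gives 4/11 · 0.001709 = 0.00062145, 1/11 · 0.011719 = 0.0010653, 2/11 · 0.032959 = 0.0059925, 4/11 · 0.10547 = 0.038352; with total 0.046032.
Normalising, the posterior is P(r = 1 | data) = 0.0135, P(r = 2 | data) = 0.023144, P(r = 3 | data) = 0.13018, P(r = 6 | data) = 0.83317.
So P(red next | data) = Σ P(red next | H) P(H | data) = (7/8)(0.0135) + (3/4)(0.023144) + (5/8)(0.13018) + (1/4)(0.83317) = 0.31883.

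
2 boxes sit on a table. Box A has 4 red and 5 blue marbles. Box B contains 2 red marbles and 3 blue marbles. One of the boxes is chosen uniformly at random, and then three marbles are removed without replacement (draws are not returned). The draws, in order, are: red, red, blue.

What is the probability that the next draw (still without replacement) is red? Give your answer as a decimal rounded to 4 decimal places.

0.1812

The likelihood of the observed sequence under each hypothesis: P(data | box A) = (4/9)(3/8)(5/7) = 5/42; P(data | box B) = (2/5)(1/4)(3/3) = 1/10.
The prior-weighted likelihoods are 1/2 · 5/42 = 5/84, 1/2 · 1/10 = 1/20; with total 23/210.
Dividing through by the total gives posterior P(box A | data) = 25/46, P(box B | data) = 21/46.
The predictive probability is P(red next | data) = (1/3)(25/46) + (0)(21/46) = 25/138.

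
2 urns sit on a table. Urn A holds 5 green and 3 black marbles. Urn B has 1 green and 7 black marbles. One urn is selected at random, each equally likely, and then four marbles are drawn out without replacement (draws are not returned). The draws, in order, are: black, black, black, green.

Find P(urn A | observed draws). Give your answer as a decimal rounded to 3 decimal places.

The likelihood of the observed sequence under each hypothesis: P(data | urn A) = (3/8)(2/7)(1/6)(5/5) = 1/56; P(data | urn B) = (7/8)(6/7)(5/6)(1/5) = 1/8.
Multiplying each by its prior: 1/2 · 1/56 = 1/112, 1/2 · 1/8 = 1/16; with total 1/14.
So P(urn A | data) = (1/112) / (1/14) = 1/8.

0.125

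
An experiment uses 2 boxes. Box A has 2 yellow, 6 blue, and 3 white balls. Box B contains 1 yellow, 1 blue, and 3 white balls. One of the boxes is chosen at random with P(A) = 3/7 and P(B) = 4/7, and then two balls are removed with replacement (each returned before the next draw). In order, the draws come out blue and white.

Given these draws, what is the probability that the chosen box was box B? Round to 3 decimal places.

Under each hypothesis, the probability of the observed sequence is: P(data | box A) = (6/11)(3/11) = 0.14876; P(data | box B) = (1/5)(3/5) = 0.12.
The prior-weighted likelihoods are 3/7 · 0.14876 = 0.063754, 4/7 · 0.12 = 0.068571; summing to 0.13233.
Therefore the posterior P(box B | data) = (0.068571) / (0.13233) = 0.5182.

0.518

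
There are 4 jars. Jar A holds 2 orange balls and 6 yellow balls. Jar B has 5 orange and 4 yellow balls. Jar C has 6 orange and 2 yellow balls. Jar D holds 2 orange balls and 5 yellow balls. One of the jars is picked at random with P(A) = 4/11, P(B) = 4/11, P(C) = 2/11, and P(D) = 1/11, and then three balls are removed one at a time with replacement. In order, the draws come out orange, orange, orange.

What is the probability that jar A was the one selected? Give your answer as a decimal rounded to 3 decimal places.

0.039

Compute the likelihood of the observed sequence for each case: P(data | jar A) = (2/8)(2/8)(2/8) = 0.015625; P(data | jar B) = (5/9)(5/9)(5/9) = 0.17147; P(data | jar C) = (6/8)(6/8)(6/8) = 0.42188; P(data | jar D) = (2/7)(2/7)(2/7) = 0.023324.
The prior-weighted likelihoods are 4/11 · 0.015625 = 0.0056818, 4/11 · 0.17147 = 0.062352, 2/11 · 0.42188 = 0.076705, 1/11 · 0.023324 = 0.0021203; summing to 0.14686.
By Bayes' rule, P(jar A | data) = (0.0056818) / (0.14686) = 0.038689.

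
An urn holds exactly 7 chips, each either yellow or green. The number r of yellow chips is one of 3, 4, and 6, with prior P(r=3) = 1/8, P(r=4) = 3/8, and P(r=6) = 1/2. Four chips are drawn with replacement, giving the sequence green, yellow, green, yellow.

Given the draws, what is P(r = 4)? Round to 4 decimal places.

Under each hypothesis, the probability of the observed sequence is: P(data | r = 3) = (4/7)(3/7)(4/7)(3/7) = 0.059975; P(data | r = 4) = (3/7)(4/7)(3/7)(4/7) = 0.059975; P(data | r = 6) = (1/7)(6/7)(1/7)(6/7) = 0.014994.
Multiplying each by its prior: 1/8 · 0.059975 = 0.0074969, 3/8 · 0.059975 = 0.022491, 1/2 · 0.014994 = 0.0074969; summing to 0.037484.
Therefore the posterior P(r = 4 | data) = (0.022491) / (0.037484) = 0.6.

0.6000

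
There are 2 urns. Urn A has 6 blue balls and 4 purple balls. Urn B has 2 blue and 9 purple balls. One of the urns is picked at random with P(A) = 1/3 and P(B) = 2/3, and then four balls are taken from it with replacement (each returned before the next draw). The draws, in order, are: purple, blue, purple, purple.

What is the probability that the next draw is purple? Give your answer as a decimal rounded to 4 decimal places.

0.7506

Compute the likelihood of the observed sequence for each case: P(data | urn A) = (4/10)(6/10)(4/10)(4/10) = 0.0384; P(data | urn B) = (9/11)(2/11)(9/11)(9/11) = 0.099583.
The prior-weighted likelihoods are 1/3 · 0.0384 = 0.0128, 2/3 · 0.099583 = 0.066389; these sum to 0.079189.
Normalising, the posterior is P(urn A | data) = 0.16164, P(urn B | data) = 0.83836.
The predictive probability is P(purple next | data) = (2/5)(0.16164) + (9/11)(0.83836) = 0.75059.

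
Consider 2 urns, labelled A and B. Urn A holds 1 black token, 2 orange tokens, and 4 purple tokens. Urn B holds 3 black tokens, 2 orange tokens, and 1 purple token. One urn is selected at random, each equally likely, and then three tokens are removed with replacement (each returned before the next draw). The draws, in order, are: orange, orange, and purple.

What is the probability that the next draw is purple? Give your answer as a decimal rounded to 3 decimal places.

The likelihood of the observed sequence under each hypothesis: P(data | urn A) = (2/7)(2/7)(4/7) = 0.046647; P(data | urn B) = (2/6)(2/6)(1/6) = 0.018519.
Weighting by the prior gives 1/2 · 0.046647 = 0.023324, 1/2 · 0.018519 = 0.0092593; with total 0.032583.
Normalising, the posterior is P(urn A | data) = 0.71582, P(urn B | data) = 0.28418.
Averaging over the posterior, P(purple next | data) = (4/7)(0.71582) + (1/6)(0.28418) = 0.45641.

0.456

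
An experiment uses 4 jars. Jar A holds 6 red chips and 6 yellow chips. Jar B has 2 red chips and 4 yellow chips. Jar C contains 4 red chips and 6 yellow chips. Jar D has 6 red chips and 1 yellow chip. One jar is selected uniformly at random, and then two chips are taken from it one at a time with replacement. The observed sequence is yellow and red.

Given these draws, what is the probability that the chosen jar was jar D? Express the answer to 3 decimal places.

0.147

Compute the likelihood of the observed sequence for each case: P(data | jar A) = (6/12)(6/12) = 0.25; P(data | jar B) = (4/6)(2/6) = 0.22222; P(data | jar C) = (6/10)(4/10) = 0.24; P(data | jar D) = (1/7)(6/7) = 0.12245.
Weighting by the prior gives 1/4 · 0.25 = 0.0625, 1/4 · 0.22222 = 0.055556, 1/4 · 0.24 = 0.06, 1/4 · 0.12245 = 0.030612; with total 0.20867.
Hence P(jar D | data) = (0.030612) / (0.20867) = 0.1467.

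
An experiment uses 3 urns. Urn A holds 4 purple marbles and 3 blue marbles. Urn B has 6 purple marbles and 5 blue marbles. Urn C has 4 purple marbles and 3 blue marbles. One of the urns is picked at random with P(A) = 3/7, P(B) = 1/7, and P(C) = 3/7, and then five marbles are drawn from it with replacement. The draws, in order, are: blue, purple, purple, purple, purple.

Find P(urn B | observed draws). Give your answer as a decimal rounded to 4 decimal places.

Compute the likelihood of the observed sequence for each case: P(data | urn A) = (3/7)(4/7)(4/7)(4/7)(4/7) = 0.045695; P(data | urn B) = (5/11)(6/11)(6/11)(6/11)(6/11) = 0.040236; P(data | urn C) = (3/7)(4/7)(4/7)(4/7)(4/7) = 0.045695.
The prior-weighted likelihoods are 3/7 · 0.045695 = 0.019584, 1/7 · 0.040236 = 0.005748, 3/7 · 0.045695 = 0.019584; summing to 0.044915.
Therefore the posterior P(urn B | data) = (0.005748) / (0.044915) = 0.12797.

0.1280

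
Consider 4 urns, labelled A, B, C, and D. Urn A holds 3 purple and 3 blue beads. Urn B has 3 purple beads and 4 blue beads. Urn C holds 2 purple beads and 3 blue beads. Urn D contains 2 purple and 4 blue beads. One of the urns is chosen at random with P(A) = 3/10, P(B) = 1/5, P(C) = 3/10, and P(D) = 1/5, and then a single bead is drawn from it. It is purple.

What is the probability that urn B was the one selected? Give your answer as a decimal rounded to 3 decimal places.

Under each hypothesis, the probability of this draw is: P(data | urn A) = (3/6) = 0.5; P(data | urn B) = (3/7) = 0.42857; P(data | urn C) = (2/5) = 0.4; P(data | urn D) = (2/6) = 0.33333.
The prior-weighted likelihoods are 3/10 · 0.5 = 0.15, 1/5 · 0.42857 = 0.085714, 3/10 · 0.4 = 0.12, 1/5 · 0.33333 = 0.066667; summing to 0.42238.
Therefore the posterior P(urn B | data) = (0.085714) / (0.42238) = 0.20293.

0.203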